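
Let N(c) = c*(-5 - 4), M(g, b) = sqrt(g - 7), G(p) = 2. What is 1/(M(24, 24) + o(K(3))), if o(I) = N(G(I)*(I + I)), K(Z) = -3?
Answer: 108/11647 - sqrt(17)/11647 ≈ 0.0089188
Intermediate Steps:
M(g, b) = sqrt(-7 + g)
N(c) = -9*c (N(c) = c*(-9) = -9*c)
o(I) = -36*I (o(I) = -18*(I + I) = -18*2*I = -36*I)
1/(M(24, 24) + o(K(3))) = 1/(sqrt(-7 + 24) - 36*(-3)) = 1/(sqrt(17) + 108) = 1/(108 + sqrt(17))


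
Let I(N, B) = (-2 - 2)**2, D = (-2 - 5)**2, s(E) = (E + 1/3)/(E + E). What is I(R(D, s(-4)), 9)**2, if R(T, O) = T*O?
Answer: 256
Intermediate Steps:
s(E) = (1/3 + E)/(2*E) (s(E) = (E + 1/3)/((2*E)) = (1/3 + E)*(1/(2*E)) = (1/3 + E)/(2*E))
D = 49 (D = (-7)**2 = 49)
R(T, O) = O*T
I(N, B) = 16 (I(N, B) = (-4)**2 = 16)
I(R(D, s(-4)), 9)**2 = 16**2 = 256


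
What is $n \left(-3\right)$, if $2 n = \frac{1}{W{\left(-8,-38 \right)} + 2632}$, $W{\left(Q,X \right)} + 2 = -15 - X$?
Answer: $- \frac{3}{5306} \approx -0.0005654$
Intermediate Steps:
$W{\left(Q,X \right)} = -17 - X$ ($W{\left(Q,X \right)} = -2 - \left(15 + X\right) = -17 - X$)
$n = \frac{1}{5306}$ ($n = \frac{1}{2 \left(\left(-17 - -38\right) + 2632\right)} = \frac{1}{2 \left(\left(-17 + 38\right) + 2632\right)} = \frac{1}{2 \left(21 + 2632\right)} = \frac{1}{2 \cdot 2653} = \frac{1}{2} \cdot \frac{1}{2653} = \frac{1}{5306} \approx 0.00018847$)
$n \left(-3\right) = \frac{1}{5306} \left(-3\right) = - \frac{3}{5306}$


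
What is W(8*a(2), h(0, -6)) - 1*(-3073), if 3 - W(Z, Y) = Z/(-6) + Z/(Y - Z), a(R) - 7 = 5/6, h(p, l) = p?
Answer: 27787/9 ≈ 3087.4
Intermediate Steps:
a(R) = 47/6 (a(R) = 7 + 5/6 = 7 + 5*(⅙) = 7 + ⅚ = 47/6)
W(Z, Y) = 3 + Z/6 - Z/(Y - Z) (W(Z, Y) = 3 - (Z/(-6) + Z/(Y - Z)) = 3 - (Z*(-⅙) + Z/(Y - Z)) = 3 - (-Z/6 + Z/(Y - Z)) = 3 + (Z/6 - Z/(Y - Z)) = 3 + Z/6 - Z/(Y - Z))
W(8*a(2), h(0, -6)) - 1*(-3073) = (-(8*(47/6))² - 192*47/6 + 18*0 + 0*(8*(47/6)))/(6*(0 - 8*47/6)) - 1*(-3073) = (-(188/3)² - 24*188/3 + 0 + 0*(188/3))/(6*(0 - 1*188/3)) + 3073 = (-1*35344/9 - 1504 + 0 + 0)/(6*(0 - 188/3)) + 3073 = (-35344/9 - 1504 + 0 + 0)/(6*(-188/3)) + 3073 = (⅙)*(-3/188)*(-48880/9) + 3073 = 130/9 + 3073 = 27787/9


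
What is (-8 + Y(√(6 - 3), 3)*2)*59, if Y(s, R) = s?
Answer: -472 + 118*√3 ≈ -267.62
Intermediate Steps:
(-8 + Y(√(6 - 3), 3)*2)*59 = (-8 + √(6 - 3)*2)*59 = (-8 + √3*2)*59 = (-8 + 2*√3)*59 = -472 + 118*√3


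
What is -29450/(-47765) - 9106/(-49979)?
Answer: 9301608/11645107 ≈ 0.79876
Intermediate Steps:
-29450/(-47765) - 9106/(-49979) = -29450*(-1/47765) - 9106*(-1/49979) = 5890/9553 + 9106/49979 = 9301608/11645107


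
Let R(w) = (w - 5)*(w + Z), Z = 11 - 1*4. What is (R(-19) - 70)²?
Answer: 47524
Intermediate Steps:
Z = 7 (Z = 11 - 4 = 7)
R(w) = (-5 + w)*(7 + w) (R(w) = (w - 5)*(w + 7) = (-5 + w)*(7 + w))
(R(-19) - 70)² = ((-35 + (-19)² + 2*(-19)) - 70)² = ((-35 + 361 - 38) - 70)² = (288 - 70)² = 218² = 47524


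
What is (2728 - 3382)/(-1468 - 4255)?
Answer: 654/5723 ≈ 0.11428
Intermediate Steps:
(2728 - 3382)/(-1468 - 4255) = -654/(-5723) = -654*(-1/5723) = 654/5723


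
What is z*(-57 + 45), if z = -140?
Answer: 1680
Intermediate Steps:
z*(-57 + 45) = -140*(-57 + 45) = -140*(-12) = 1680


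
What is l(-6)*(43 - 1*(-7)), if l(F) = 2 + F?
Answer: -200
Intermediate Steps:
l(-6)*(43 - 1*(-7)) = (2 - 6)*(43 - 1*(-7)) = -4*(43 + 7) = -4*50 = -200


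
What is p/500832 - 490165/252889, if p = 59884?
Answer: -4429736777/2435671224 ≈ -1.8187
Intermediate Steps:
p/500832 - 490165/252889 = 59884/500832 - 490165/252889 = 59884*(1/500832) - 490165*1/252889 = 14971/125208 - 37705/19453 = -4429736777/2435671224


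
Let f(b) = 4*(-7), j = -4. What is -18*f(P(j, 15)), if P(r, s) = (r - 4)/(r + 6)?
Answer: 504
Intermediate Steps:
P(r, s) = (-4 + r)/(6 + r)
f(b) = -28
-18*f(P(j, 15)) = -18*(-28) = 504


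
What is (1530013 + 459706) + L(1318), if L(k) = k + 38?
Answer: 1991075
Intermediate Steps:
L(k) = 38 + k
(1530013 + 459706) + L(1318) = (1530013 + 459706) + (38 + 1318) = 1989719 + 1356 = 1991075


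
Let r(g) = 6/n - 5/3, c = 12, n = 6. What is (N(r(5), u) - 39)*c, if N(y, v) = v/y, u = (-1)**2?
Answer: -486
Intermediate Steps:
u = 1
r(g) = -2/3 (r(g) = 6/6 - 5/3 = 6*(1/6) - 5*1/3 = 1 - 5/3 = -2/3)
(N(r(5), u) - 39)*c = (1/(-2/3) - 39)*12 = (1*(-3/2) - 39)*12 = (-3/2 - 39)*12 = -81/2*12 = -486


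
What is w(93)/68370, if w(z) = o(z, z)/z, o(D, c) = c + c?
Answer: 1/34185 ≈ 2.9253e-5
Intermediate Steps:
o(D, c) = 2*c
w(z) = 2 (w(z) = (2*z)/z = 2)
w(93)/68370 = 2/68370 = 2*(1/68370) = 1/34185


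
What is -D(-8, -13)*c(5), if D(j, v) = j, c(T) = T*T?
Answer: 200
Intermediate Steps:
c(T) = T²
-D(-8, -13)*c(5) = -(-8)*5² = -(-8)*25 = -1*(-200) = 200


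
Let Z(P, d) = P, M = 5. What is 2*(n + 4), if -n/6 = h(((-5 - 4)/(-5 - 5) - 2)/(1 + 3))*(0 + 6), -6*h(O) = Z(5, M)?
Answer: 68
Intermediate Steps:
h(O) = -⅚ (h(O) = -⅙*5 = -⅚)
n = 30 (n = -(-5)*(0 + 6) = -(-5)*6 = -6*(-5) = 30)
2*(n + 4) = 2*(30 + 4) = 2*34 = 68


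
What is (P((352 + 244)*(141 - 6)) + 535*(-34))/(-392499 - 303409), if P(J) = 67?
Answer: 18123/695908 ≈ 0.026042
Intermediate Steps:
(P((352 + 244)*(141 - 6)) + 535*(-34))/(-392499 - 303409) = (67 + 535*(-34))/(-392499 - 303409) = (67 - 18190)/(-695908) = -18123*(-1/695908) = 18123/695908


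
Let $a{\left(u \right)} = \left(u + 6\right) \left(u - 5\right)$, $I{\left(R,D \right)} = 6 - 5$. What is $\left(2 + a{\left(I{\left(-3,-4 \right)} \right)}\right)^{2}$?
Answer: $676$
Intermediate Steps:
$I{\left(R,D \right)} = 1$ ($I{\left(R,D \right)} = 6 - 5 = 1$)
$a{\left(u \right)} = \left(-5 + u\right) \left(6 + u\right)$ ($a{\left(u \right)} = \left(6 + u\right) \left(-5 + u\right) = \left(-5 + u\right) \left(6 + u\right)$)
$\left(2 + a{\left(I{\left(-3,-4 \right)} \right)}\right)^{2} = \left(2 + \left(-30 + 1 + 1^{2}\right)\right)^{2} = \left(2 + \left(-30 + 1 + 1\right)\right)^{2} = \left(2 - 28\right)^{2} = \left(-26\right)^{2} = 676$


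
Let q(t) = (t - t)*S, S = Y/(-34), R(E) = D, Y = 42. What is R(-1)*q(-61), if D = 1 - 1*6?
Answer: 0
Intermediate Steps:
D = -5 (D = 1 - 6 = -5)
R(E) = -5
S = -21/17 (S = 42/(-34) = 42*(-1/34) = -21/17 ≈ -1.2353)
q(t) = 0 (q(t) = (t - t)*(-21/17) = 0*(-21/17) = 0)
R(-1)*q(-61) = -5*0 = 0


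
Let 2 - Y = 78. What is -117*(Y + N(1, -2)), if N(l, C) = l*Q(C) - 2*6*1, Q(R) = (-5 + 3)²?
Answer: 9828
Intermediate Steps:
Y = -76 (Y = 2 - 1*78 = 2 - 78 = -76)
Q(R) = 4 (Q(R) = (-2)² = 4)
N(l, C) = -12 + 4*l (N(l, C) = l*4 - 2*6*1 = 4*l - 12*1 = 4*l - 12 = -12 + 4*l)
-117*(Y + N(1, -2)) = -117*(-76 + (-12 + 4*1)) = -117*(-76 + (-12 + 4)) = -117*(-76 - 8) = -117*(-84) = 9828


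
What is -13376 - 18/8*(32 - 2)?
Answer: -26887/2 ≈ -13444.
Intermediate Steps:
-13376 - 18/8*(32 - 2) = -13376 - 18*(1/8)*30 = -13376 - 9*30/4 = -13376 - 1*135/2 = -13376 - 135/2 = -26887/2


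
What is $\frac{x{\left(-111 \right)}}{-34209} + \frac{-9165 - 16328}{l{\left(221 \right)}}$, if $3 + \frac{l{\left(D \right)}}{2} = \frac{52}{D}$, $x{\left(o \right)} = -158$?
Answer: $\frac{14825545481}{3215646} \approx 4610.4$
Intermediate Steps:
$l{\left(D \right)} = -6 + \frac{104}{D}$ ($l{\left(D \right)} = -6 + 2 \frac{52}{D} = -6 + \frac{104}{D}$)
$\frac{x{\left(-111 \right)}}{-34209} + \frac{-9165 - 16328}{l{\left(221 \right)}} = - \frac{158}{-34209} + \frac{-9165 - 16328}{-6 + \frac{104}{221}} = \left(-158\right) \left(- \frac{1}{34209}\right) + \frac{-9165 - 16328}{-6 + 104 \cdot \frac{1}{221}} = \frac{158}{34209} - \frac{25493}{-6 + \frac{8}{17}} = \frac{158}{34209} - \frac{25493}{- \frac{94}{17}} = \frac{158}{34209} - - \frac{433381}{94} = \frac{158}{34209} + \frac{433381}{94} = \frac{14825545481}{3215646}$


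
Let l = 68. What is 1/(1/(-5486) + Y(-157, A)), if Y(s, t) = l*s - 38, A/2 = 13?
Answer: -5486/58777005 ≈ -9.3336e-5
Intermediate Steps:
A = 26 (A = 2*13 = 26)
Y(s, t) = -38 + 68*s (Y(s, t) = 68*s - 38 = -38 + 68*s)
1/(1/(-5486) + Y(-157, A)) = 1/(1/(-5486) + (-38 + 68*(-157))) = 1/(-1/5486 + (-38 - 10676)) = 1/(-1/5486 - 10714) = 1/(-58777005/5486) = -5486/58777005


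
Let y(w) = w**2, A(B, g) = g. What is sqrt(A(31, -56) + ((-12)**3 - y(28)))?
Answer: 2*I*sqrt(642) ≈ 50.675*I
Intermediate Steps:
sqrt(A(31, -56) + ((-12)**3 - y(28))) = sqrt(-56 + ((-12)**3 - 1*28**2)) = sqrt(-56 + (-1728 - 1*784)) = sqrt(-56 + (-1728 - 784)) = sqrt(-56 - 2512) = sqrt(-2568) = 2*I*sqrt(642)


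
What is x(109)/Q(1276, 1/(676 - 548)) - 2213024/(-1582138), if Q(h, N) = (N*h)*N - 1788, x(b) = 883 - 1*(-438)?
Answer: 3823022616144/5793258548701 ≈ 0.65991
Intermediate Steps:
x(b) = 1321 (x(b) = 883 + 438 = 1321)
Q(h, N) = -1788 + h*N² (Q(h, N) = h*N² - 1788 = -1788 + h*N²)
x(109)/Q(1276, 1/(676 - 548)) - 2213024/(-1582138) = 1321/(-1788 + 1276*(1/(676 - 548))²) - 2213024/(-1582138) = 1321/(-1788 + 1276*(1/128)²) - 2213024*(-1/1582138) = 1321/(-1788 + 1276*(1/128)²) + 1106512/791069 = 1321/(-1788 + 1276*(1/16384)) + 1106512/791069 = 1321/(-1788 + 319/4096) + 1106512/791069 = 1321/(-7323329/4096) + 1106512/791069 = 1321*(-4096/7323329) + 1106512/791069 = -5410816/7323329 + 1106512/791069 = 3823022616144/5793258548701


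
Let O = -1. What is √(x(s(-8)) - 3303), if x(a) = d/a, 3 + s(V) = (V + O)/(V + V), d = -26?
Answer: I*√29631/3 ≈ 57.379*I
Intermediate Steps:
s(V) = -3 + (-1 + V)/(2*V) (s(V) = -3 + (V - 1)/(V + V) = -3 + (-1 + V)/((2*V)) = -3 + (-1 + V)*(1/(2*V)) = -3 + (-1 + V)/(2*V))
x(a) = -26/a
√(x(s(-8)) - 3303) = √(-26*(-16/(-1 - 5*(-8))) - 3303) = √(-26*(-16/(-1 + 40)) - 3303) = √(-26/((½)*(-⅛)*39) - 3303) = √(-26/(-39/16) - 3303) = √(-26*(-16/39) - 3303) = √(32/3 - 3303) = √(-9877/3) = I*√29631/3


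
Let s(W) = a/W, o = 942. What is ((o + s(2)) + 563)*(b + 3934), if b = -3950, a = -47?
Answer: -23704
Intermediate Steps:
s(W) = -47/W
((o + s(2)) + 563)*(b + 3934) = ((942 - 47/2) + 563)*(-3950 + 3934) = ((942 - 47*1/2) + 563)*(-16) = ((942 - 47/2) + 563)*(-16) = (1837/2 + 563)*(-16) = (2963/2)*(-16) = -23704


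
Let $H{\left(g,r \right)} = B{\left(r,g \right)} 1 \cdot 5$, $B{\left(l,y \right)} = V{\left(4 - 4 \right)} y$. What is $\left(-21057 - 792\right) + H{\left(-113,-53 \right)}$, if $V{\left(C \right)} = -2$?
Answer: $-20719$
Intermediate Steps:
$B{\left(l,y \right)} = - 2 y$
$H{\left(g,r \right)} = - 10 g$ ($H{\left(g,r \right)} = - 2 g 1 \cdot 5 = - 2 g 5 = - 10 g$)
$\left(-21057 - 792\right) + H{\left(-113,-53 \right)} = \left(-21057 - 792\right) - -1130 = -21849 + 1130 = -20719$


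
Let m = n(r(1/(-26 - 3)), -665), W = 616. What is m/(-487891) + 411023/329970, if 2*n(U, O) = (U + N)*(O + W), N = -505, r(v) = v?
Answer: 5697096107107/4668692404830 ≈ 1.2203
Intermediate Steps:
n(U, O) = (-505 + U)*(616 + O)/2 (n(U, O) = ((U - 505)*(O + 616))/2 = ((-505 + U)*(616 + O))/2 = (-505 + U)*(616 + O)/2)
m = 358827/29 (m = -155540 + 308/(-26 - 3) - 505/2*(-665) + (1/2)*(-665)/(-26 - 3) = -155540 + 308/(-29) + 335825/2 + (1/2)*(-665)/(-29) = -155540 + 308*(-1/29) + 335825/2 + (1/2)*(-665)*(-1/29) = -155540 - 308/29 + 335825/2 + 665/58 = 358827/29 ≈ 12373.)
m/(-487891) + 411023/329970 = (358827/29)/(-487891) + 411023/329970 = (358827/29)*(-1/487891) + 411023*(1/329970) = -358827/14148839 + 411023/329970 = 5697096107107/4668692404830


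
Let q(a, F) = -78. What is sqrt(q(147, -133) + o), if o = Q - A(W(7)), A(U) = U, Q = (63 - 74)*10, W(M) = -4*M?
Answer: 4*I*sqrt(10) ≈ 12.649*I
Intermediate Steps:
Q = -110 (Q = -11*10 = -110)
o = -82 (o = -110 - (-4)*7 = -110 - 1*(-28) = -110 + 28 = -82)
sqrt(q(147, -133) + o) = sqrt(-78 - 82) = sqrt(-160) = 4*I*sqrt(10)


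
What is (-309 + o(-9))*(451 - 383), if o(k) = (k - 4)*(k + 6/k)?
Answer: -37400/3 ≈ -12467.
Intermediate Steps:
o(k) = (-4 + k)*(k + 6/k)
(-309 + o(-9))*(451 - 383) = (-309 + (6 + (-9)² - 24/(-9) - 4*(-9)))*(451 - 383) = (-309 + (6 + 81 - 24*(-⅑) + 36))*68 = (-309 + (6 + 81 + 8/3 + 36))*68 = (-309 + 377/3)*68 = -550/3*68 = -37400/3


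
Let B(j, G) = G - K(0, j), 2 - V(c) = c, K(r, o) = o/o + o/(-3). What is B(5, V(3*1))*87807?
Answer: -29269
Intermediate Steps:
K(r, o) = 1 - o/3 (K(r, o) = 1 + o*(-⅓) = 1 - o/3)
V(c) = 2 - c
B(j, G) = -1 + G + j/3 (B(j, G) = G - (1 - j/3) = G + (-1 + j/3) = -1 + G + j/3)
B(5, V(3*1))*87807 = (-1 + (2 - 3) + (⅓)*5)*87807 = (-1 + (2 - 1*3) + 5/3)*87807 = (-1 + (2 - 3) + 5/3)*87807 = (-1 - 1 + 5/3)*87807 = -⅓*87807 = -29269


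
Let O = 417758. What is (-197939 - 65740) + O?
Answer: 154079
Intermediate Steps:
(-197939 - 65740) + O = (-197939 - 65740) + 417758 = -263679 + 417758 = 154079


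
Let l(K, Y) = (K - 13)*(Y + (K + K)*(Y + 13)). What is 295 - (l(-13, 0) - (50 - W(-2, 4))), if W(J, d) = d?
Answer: -8447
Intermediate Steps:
l(K, Y) = (-13 + K)*(Y + 2*K*(13 + Y)) (l(K, Y) = (-13 + K)*(Y + (2*K)*(13 + Y)) = (-13 + K)*(Y + 2*K*(13 + Y)))
295 - (l(-13, 0) - (50 - W(-2, 4))) = 295 - ((-338*(-13) - 13*0 + 26*(-13)² - 25*(-13)*0 + 2*0*(-13)²) - (50 - 1*4)) = 295 - ((4394 + 0 + 26*169 + 0 + 2*0*169) - (50 - 4)) = 295 - ((4394 + 0 + 4394 + 0 + 0) - 1*46) = 295 - (8788 - 46) = 295 - 1*8742 = 295 - 8742 = -8447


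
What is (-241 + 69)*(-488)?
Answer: 83936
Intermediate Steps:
(-241 + 69)*(-488) = -172*(-488) = 83936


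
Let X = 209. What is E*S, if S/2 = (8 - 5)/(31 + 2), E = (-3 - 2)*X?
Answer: -190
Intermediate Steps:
E = -1045 (E = (-3 - 2)*209 = -5*209 = -1045)
S = 2/11 (S = 2*((8 - 5)/(31 + 2)) = 2*(3/33) = 2*(3*(1/33)) = 2*(1/11) = 2/11 ≈ 0.18182)
E*S = -1045*2/11 = -190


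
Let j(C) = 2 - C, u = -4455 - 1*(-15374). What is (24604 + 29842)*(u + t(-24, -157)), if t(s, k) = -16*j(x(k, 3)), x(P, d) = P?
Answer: 455985250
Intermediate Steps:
u = 10919 (u = -4455 + 15374 = 10919)
t(s, k) = -32 + 16*k (t(s, k) = -16*(2 - k) = -32 + 16*k)
(24604 + 29842)*(u + t(-24, -157)) = (24604 + 29842)*(10919 + (-32 + 16*(-157))) = 54446*(10919 + (-32 - 2512)) = 54446*(10919 - 2544) = 54446*8375 = 455985250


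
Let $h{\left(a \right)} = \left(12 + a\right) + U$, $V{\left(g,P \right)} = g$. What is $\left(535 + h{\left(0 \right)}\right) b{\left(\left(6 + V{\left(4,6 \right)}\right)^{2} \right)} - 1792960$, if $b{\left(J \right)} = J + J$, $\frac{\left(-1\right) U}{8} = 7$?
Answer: $-1694760$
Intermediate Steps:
$U = -56$ ($U = \left(-8\right) 7 = -56$)
$h{\left(a \right)} = -44 + a$ ($h{\left(a \right)} = \left(12 + a\right) - 56 = -44 + a$)
$b{\left(J \right)} = 2 J$
$\left(535 + h{\left(0 \right)}\right) b{\left(\left(6 + V{\left(4,6 \right)}\right)^{2} \right)} - 1792960 = \left(535 + \left(-44 + 0\right)\right) 2 \left(6 + 4\right)^{2} - 1792960 = \left(535 - 44\right) 2 \cdot 10^{2} - 1792960 = 491 \cdot 2 \cdot 100 - 1792960 = 491 \cdot 200 - 1792960 = 98200 - 1792960 = -1694760$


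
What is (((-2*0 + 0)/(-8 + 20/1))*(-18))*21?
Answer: 0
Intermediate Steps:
(((-2*0 + 0)/(-8 + 20/1))*(-18))*21 = (((0 + 0)/(-8 + 20*1))*(-18))*21 = ((0/(-8 + 20))*(-18))*21 = ((0/12)*(-18))*21 = ((0*(1/12))*(-18))*21 = (0*(-18))*21 = 0*21 = 0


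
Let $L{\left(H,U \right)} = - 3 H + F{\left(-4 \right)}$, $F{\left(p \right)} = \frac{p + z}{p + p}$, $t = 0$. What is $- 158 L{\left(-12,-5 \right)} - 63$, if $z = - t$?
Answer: $-5830$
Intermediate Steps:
$z = 0$ ($z = \left(-1\right) 0 = 0$)
$F{\left(p \right)} = \frac{1}{2}$ ($F{\left(p \right)} = \frac{p + 0}{p + p} = \frac{p}{2 p} = p \frac{1}{2 p} = \frac{1}{2}$)
$L{\left(H,U \right)} = \frac{1}{2} - 3 H$ ($L{\left(H,U \right)} = - 3 H + \frac{1}{2} = \frac{1}{2} - 3 H$)
$- 158 L{\left(-12,-5 \right)} - 63 = - 158 \left(\frac{1}{2} - -36\right) - 63 = - 158 \left(\frac{1}{2} + 36\right) - 63 = \left(-158\right) \frac{73}{2} - 63 = -5767 - 63 = -5830$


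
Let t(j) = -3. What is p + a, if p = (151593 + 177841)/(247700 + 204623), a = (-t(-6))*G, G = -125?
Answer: -169291691/452323 ≈ -374.27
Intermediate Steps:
a = -375 (a = -1*(-3)*(-125) = 3*(-125) = -375)
p = 329434/452323 ≈ 0.72832
p + a = 329434/452323 - 375 = -169291691/452323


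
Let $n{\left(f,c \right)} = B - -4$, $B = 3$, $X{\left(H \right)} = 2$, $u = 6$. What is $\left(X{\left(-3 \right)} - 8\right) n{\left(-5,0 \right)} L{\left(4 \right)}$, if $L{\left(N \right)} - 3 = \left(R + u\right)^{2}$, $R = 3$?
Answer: $-3528$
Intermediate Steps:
$n{\left(f,c \right)} = 7$ ($n{\left(f,c \right)} = 3 - -4 = 3 + 4 = 7$)
$L{\left(N \right)} = 84$ ($L{\left(N \right)} = 3 + \left(3 + 6\right)^{2} = 3 + 9^{2} = 3 + 81 = 84$)
$\left(X{\left(-3 \right)} - 8\right) n{\left(-5,0 \right)} L{\left(4 \right)} = \left(2 - 8\right) 7 \cdot 84 = \left(-6\right) 7 \cdot 84 = \left(-42\right) 84 = -3528$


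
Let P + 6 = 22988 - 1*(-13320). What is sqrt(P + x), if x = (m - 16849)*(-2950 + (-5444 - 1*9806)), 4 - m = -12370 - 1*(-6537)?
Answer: sqrt(200454702) ≈ 14158.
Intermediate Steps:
m = 5837 (m = 4 - (-12370 - 1*(-6537)) = 4 - (-12370 + 6537) = 4 - 1*(-5833) = 4 + 5833 = 5837)
x = 200418400 (x = (5837 - 16849)*(-2950 + (-5444 - 1*9806)) = -11012*(-2950 + (-5444 - 9806)) = -11012*(-2950 - 15250) = -11012*(-18200) = 200418400)
P = 36302 (P = -6 + (22988 - 1*(-13320)) = -6 + (22988 + 13320) = -6 + 36308 = 36302)
sqrt(P + x) = sqrt(36302 + 200418400) = sqrt(200454702)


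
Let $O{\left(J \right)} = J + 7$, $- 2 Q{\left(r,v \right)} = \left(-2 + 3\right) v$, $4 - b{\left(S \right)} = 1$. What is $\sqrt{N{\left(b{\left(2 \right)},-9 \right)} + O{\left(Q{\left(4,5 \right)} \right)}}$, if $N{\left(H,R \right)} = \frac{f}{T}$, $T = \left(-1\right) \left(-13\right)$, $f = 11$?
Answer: $\frac{\sqrt{3614}}{26} \approx 2.3122$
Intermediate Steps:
$b{\left(S \right)} = 3$ ($b{\left(S \right)} = 4 - 1 = 3$)
$Q{\left(r,v \right)} = - \frac{v}{2}$ ($Q{\left(r,v \right)} = - \frac{\left(-2 + 3\right) v}{2} = - \frac{1 v}{2} = - \frac{v}{2}$)
$O{\left(J \right)} = 7 + J$
$T = 13$
$N{\left(H,R \right)} = \frac{11}{13}$
$\sqrt{N{\left(b{\left(2 \right)},-9 \right)} + O{\left(Q{\left(4,5 \right)} \right)}} = \sqrt{\frac{11}{13} + \left(7 - \frac{5}{2}\right)} = \sqrt{\frac{11}{13} + \frac{9}{2}} = \sqrt{\frac{139}{26}} = \frac{\sqrt{3614}}{26}$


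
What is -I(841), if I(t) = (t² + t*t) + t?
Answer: -1415403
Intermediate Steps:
I(t) = t + 2*t² (I(t) = (t² + t²) + t = 2*t² + t = t + 2*t²)
-I(841) = -841*(1 + 2*841) = -841*(1 + 1682) = -841*1683 = -1*1415403 = -1415403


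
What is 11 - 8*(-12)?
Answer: 107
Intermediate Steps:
11 - 8*(-12) = 11 + 96 = 107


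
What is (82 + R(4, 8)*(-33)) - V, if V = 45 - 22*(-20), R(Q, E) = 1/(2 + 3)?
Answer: -2048/5 ≈ -409.60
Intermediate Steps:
R(Q, E) = ⅕ (R(Q, E) = 1/5 = ⅕)
V = 485 (V = 45 + 440 = 485)
(82 + R(4, 8)*(-33)) - V = (82 + (⅕)*(-33)) - 1*485 = (82 - 33/5) - 485 = 377/5 - 485 = -2048/5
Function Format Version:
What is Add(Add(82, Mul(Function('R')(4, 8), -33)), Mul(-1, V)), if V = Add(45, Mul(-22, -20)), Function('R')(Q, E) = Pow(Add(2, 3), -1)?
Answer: Rational(-2048, 5) ≈ -409.60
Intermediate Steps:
Function('R')(Q, E) = Rational(1, 5) (Function('R')(Q, E) = Pow(5, -1) = Rational(1, 5))
V = 485 (V = Add(45, 440) = 485)
Add(Add(82, Mul(Function('R')(4, 8), -33)), Mul(-1, V)) = Add(Add(82, Mul(Rational(1, 5), -33)), Mul(-1, 485)) = Add(Add(82, Rational(-33, 5)), -485) = Add(Rational(377, 5), -485) = Rational(-2048, 5)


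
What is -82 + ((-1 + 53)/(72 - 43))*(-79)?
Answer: -6486/29 ≈ -223.66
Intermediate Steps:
-82 + ((-1 + 53)/(72 - 43))*(-79) = -82 + (52/29)*(-79) = -82 - 4108/29 = -6486/29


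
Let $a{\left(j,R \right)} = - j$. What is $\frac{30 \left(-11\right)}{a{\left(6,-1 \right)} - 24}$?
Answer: $11$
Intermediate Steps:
$\frac{30 \left(-11\right)}{a{\left(6,-1 \right)} - 24} = \frac{30 \left(-11\right)}{\left(-1\right) 6 - 24} = - \frac{330}{-6 - 24} = - \frac{330}{-30} = \left(-330\right) \left(- \frac{1}{30}\right) = 11$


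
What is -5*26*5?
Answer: -650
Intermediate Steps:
-5*26*5 = -130*5 = -650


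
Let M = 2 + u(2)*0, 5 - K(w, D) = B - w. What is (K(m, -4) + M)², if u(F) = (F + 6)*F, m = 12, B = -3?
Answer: 484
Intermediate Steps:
K(w, D) = 8 + w (K(w, D) = 5 - (-3 - w) = 5 + (3 + w) = 8 + w)
u(F) = F*(6 + F) (u(F) = (6 + F)*F = F*(6 + F))
M = 2 (M = 2 + (2*(6 + 2))*0 = 2 + (2*8)*0 = 2 + 16*0 = 2 + 0 = 2)
(K(m, -4) + M)² = ((8 + 12) + 2)² = (20 + 2)² = 22² = 484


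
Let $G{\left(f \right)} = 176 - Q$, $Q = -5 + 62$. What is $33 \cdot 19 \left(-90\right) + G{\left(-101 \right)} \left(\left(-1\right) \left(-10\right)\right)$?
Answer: $-55240$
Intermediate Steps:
$Q = 57$
$G{\left(f \right)} = 119$ ($G{\left(f \right)} = 176 - 57 = 119$)
$33 \cdot 19 \left(-90\right) + G{\left(-101 \right)} \left(\left(-1\right) \left(-10\right)\right) = 33 \cdot 19 \left(-90\right) + 119 \left(\left(-1\right) \left(-10\right)\right) = 627 \left(-90\right) + 119 \cdot 10 = -56430 + 1190 = -55240$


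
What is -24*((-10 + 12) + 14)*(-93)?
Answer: 35712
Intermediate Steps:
-24*((-10 + 12) + 14)*(-93) = -24*(2 + 14)*(-93) = -24*16*(-93) = -384*(-93) = 35712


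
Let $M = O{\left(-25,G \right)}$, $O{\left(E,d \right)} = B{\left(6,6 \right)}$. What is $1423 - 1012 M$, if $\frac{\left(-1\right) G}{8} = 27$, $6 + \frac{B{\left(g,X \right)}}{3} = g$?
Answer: $1423$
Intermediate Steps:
$B{\left(g,X \right)} = -18 + 3 g$
$G = -216$ ($G = \left(-8\right) 27 = -216$)
$O{\left(E,d \right)} = 0$ ($O{\left(E,d \right)} = -18 + 3 \cdot 6 = -18 + 18 = 0$)
$M = 0$
$1423 - 1012 M = 1423 - 0 = 1423 + 0 = 1423$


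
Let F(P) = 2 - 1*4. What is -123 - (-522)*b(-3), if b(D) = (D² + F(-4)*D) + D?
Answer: 6141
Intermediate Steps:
F(P) = -2 (F(P) = 2 - 4 = -2)
b(D) = D² - D (b(D) = (D² - 2*D) + D = D² - D)
-123 - (-522)*b(-3) = -123 - (-522)*(-3*(-1 - 3)) = -123 - (-522)*(-3*(-4)) = -123 - (-522)*12 = -123 - 29*(-216) = -123 + 6264 = 6141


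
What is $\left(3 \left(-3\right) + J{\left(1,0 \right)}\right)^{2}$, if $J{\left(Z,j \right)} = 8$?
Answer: $1$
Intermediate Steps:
$\left(3 \left(-3\right) + J{\left(1,0 \right)}\right)^{2} = \left(3 \left(-3\right) + 8\right)^{2} = \left(-9 + 8\right)^{2} = \left(-1\right)^{2} = 1$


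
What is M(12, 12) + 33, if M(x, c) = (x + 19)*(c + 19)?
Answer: 994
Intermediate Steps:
M(x, c) = (19 + c)*(19 + x) (M(x, c) = (19 + x)*(19 + c) = (19 + c)*(19 + x))
M(12, 12) + 33 = (361 + 19*12 + 19*12 + 12*12) + 33 = (361 + 228 + 228 + 144) + 33 = 961 + 33 = 994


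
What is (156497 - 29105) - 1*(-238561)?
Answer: 365953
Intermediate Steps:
(156497 - 29105) - 1*(-238561) = 127392 + 238561 = 365953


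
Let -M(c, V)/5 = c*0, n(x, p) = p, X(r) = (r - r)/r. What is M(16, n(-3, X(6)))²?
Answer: 0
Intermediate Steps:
X(r) = 0 (X(r) = 0/r = 0)
M(c, V) = 0 (M(c, V) = -5*c*0 = -5*0 = 0)
M(16, n(-3, X(6)))² = 0² = 0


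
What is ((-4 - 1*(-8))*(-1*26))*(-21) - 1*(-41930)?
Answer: 44114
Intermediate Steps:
((-4 - 1*(-8))*(-1*26))*(-21) - 1*(-41930) = ((-4 + 8)*(-26))*(-21) + 41930 = (4*(-26))*(-21) + 41930 = -104*(-21) + 41930 = 2184 + 41930 = 44114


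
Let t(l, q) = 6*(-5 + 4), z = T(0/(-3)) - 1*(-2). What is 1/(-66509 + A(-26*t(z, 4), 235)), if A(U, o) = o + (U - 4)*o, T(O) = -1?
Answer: -1/30554 ≈ -3.2729e-5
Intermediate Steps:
z = 1 (z = -1 - 1*(-2) = -1 + 2 = 1)
t(l, q) = -6 (t(l, q) = 6*(-1) = -6)
A(U, o) = o + o*(-4 + U) (A(U, o) = o + (-4 + U)*o = o + o*(-4 + U))
1/(-66509 + A(-26*t(z, 4), 235)) = 1/(-66509 + 235*(-3 - 26*(-6))) = 1/(-66509 + 235*(-3 + 156)) = 1/(-66509 + 235*153) = 1/(-66509 + 35955) = 1/(-30554) = -1/30554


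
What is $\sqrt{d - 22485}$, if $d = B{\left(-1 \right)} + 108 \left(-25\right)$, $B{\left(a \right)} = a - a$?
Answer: $i \sqrt{25185} \approx 158.7 i$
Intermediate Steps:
$B{\left(a \right)} = 0$
$d = -2700$ ($d = 0 + 108 \left(-25\right) = 0 - 2700 = -2700$)
$\sqrt{d - 22485} = \sqrt{-2700 - 22485} = \sqrt{-25185} = i \sqrt{25185}$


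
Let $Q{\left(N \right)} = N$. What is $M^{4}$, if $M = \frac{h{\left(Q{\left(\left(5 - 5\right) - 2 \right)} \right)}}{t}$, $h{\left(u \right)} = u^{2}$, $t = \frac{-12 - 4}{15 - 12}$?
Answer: $\frac{81}{256} \approx 0.31641$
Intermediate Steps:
$t = - \frac{16}{3} \approx -5.3333$
$M = - \frac{3}{4}$ ($M = \frac{\left(\left(5 - 5\right) - 2\right)^{2}}{- \frac{16}{3}} = \left(0 - 2\right)^{2} \left(- \frac{3}{16}\right) = \left(-2\right)^{2} \left(- \frac{3}{16}\right) = 4 \left(- \frac{3}{16}\right) = - \frac{3}{4} \approx -0.75$)
$M^{4} = \left(- \frac{3}{4}\right)^{4} = \frac{81}{256}$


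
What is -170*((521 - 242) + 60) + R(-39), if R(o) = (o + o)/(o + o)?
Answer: -57629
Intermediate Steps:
R(o) = 1 (R(o) = (2*o)/((2*o)) = (2*o)*(1/(2*o)) = 1)
-170*((521 - 242) + 60) + R(-39) = -170*((521 - 242) + 60) + 1 = -170*(279 + 60) + 1 = -170*339 + 1 = -57630 + 1 = -57629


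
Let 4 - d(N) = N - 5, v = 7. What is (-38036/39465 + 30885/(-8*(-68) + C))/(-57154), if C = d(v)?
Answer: -399369623/410516035020 ≈ -0.00097285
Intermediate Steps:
d(N) = 9 - N (d(N) = 4 - (N - 5) = 4 - (-5 + N) = 4 + (5 - N) = 9 - N)
C = 2 (C = 9 - 1*7 = 9 - 7 = 2)
(-38036/39465 + 30885/(-8*(-68) + C))/(-57154) = (-38036/39465 + 30885/(-8*(-68) + 2))/(-57154) = (-38036*1/39465 + 30885/(544 + 2))*(-1/57154) = (-38036/39465 + 30885/546)*(-1/57154) = (-38036/39465 + 30885*(1/546))*(-1/57154) = (-38036/39465 + 10295/182)*(-1/57154) = (399369623/7182630)*(-1/57154) = -399369623/410516035020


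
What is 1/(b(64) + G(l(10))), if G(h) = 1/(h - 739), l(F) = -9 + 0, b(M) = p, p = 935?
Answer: 748/699379 ≈ 0.0010695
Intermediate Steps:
b(M) = 935
l(F) = -9
G(h) = 1/(-739 + h)
1/(b(64) + G(l(10))) = 1/(935 + 1/(-739 - 9)) = 1/(935 + 1/(-748)) = 1/(935 - 1/748) = 1/(699379/748) = 748/699379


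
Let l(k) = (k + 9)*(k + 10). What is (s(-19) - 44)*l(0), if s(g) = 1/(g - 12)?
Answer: -122850/31 ≈ -3962.9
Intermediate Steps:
s(g) = 1/(-12 + g)
l(k) = (9 + k)*(10 + k)
(s(-19) - 44)*l(0) = (1/(-12 - 19) - 44)*(90 + 0**2 + 19*0) = (1/(-31) - 44)*(90 + 0 + 0) = (-1/31 - 44)*90 = -1365/31*90 = -122850/31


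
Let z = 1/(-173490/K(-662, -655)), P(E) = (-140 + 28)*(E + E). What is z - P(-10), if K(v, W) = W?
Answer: -77723389/34698 ≈ -2240.0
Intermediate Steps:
P(E) = -224*E
z = 131/34698 (z = 1/(-173490/(-655)) = 1/(-173490*(-1/655)) = 1/(34698/131) = 131/34698 ≈ 0.0037754)
z - P(-10) = 131/34698 - (-224)*(-10) = 131/34698 - 1*2240 = 131/34698 - 2240 = -77723389/34698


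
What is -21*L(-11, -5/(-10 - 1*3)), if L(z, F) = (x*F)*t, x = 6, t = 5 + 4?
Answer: -5670/13 ≈ -436.15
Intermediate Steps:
t = 9
L(z, F) = 54*F (L(z, F) = (6*F)*9 = 54*F)
-21*L(-11, -5/(-10 - 1*3)) = -1134*(-5/(-10 - 1*3)) = -1134*(-5/(-10 - 3)) = -1134*(-5/(-13)) = -1134*(-5*(-1/13)) = -1134*5/13 = -21*270/13 = -5670/13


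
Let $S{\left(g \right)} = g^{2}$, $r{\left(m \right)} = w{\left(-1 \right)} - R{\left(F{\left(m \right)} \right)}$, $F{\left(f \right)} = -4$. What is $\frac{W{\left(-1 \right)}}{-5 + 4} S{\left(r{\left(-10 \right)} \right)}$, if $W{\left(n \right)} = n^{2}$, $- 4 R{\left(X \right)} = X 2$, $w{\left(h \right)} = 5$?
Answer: $-9$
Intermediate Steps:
$R{\left(X \right)} = - \frac{X}{2}$ ($R{\left(X \right)} = - \frac{X 2}{4} = - \frac{2 X}{4} = - \frac{X}{2}$)
$r{\left(m \right)} = 3$ ($r{\left(m \right)} = 5 - \left(- \frac{1}{2}\right) \left(-4\right) = 5 - 2 = 3$)
$\frac{W{\left(-1 \right)}}{-5 + 4} S{\left(r{\left(-10 \right)} \right)} = \frac{\left(-1\right)^{2}}{-5 + 4} \cdot 3^{2} = 1 \frac{1}{-1} \cdot 9 = 1 \left(-1\right) 9 = \left(-1\right) 9 = -9$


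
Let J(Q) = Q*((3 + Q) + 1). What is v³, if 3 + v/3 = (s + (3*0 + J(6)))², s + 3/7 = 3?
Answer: 190199649910478571/117649 ≈ 1.6167e+12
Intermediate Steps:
s = 18/7 (s = -3/7 + 3 = 18/7 ≈ 2.5714)
J(Q) = Q*(4 + Q)
v = 575091/49 (v = -9 + 3*(18/7 + (3*0 + 6*(4 + 6)))² = -9 + 3*(18/7 + (0 + 6*10))² = -9 + 3*(18/7 + (0 + 60))² = -9 + 3*(18/7 + 60)² = -9 + 3*(438/7)² = -9 + 3*(191844/49) = -9 + 575532/49 = 575091/49 ≈ 11737.)
v³ = (575091/49)³ = 190199649910478571/117649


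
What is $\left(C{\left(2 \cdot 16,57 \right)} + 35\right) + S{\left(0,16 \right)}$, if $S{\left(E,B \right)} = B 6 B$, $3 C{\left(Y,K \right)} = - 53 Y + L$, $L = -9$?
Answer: $\frac{3008}{3} \approx 1002.7$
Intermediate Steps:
$C{\left(Y,K \right)} = -3 - \frac{53 Y}{3}$ ($C{\left(Y,K \right)} = \frac{- 53 Y - 9}{3} = \frac{-9 - 53 Y}{3} = -3 - \frac{53 Y}{3}$)
$S{\left(E,B \right)} = 6 B^{2}$ ($S{\left(E,B \right)} = 6 B B = 6 B^{2}$)
$\left(C{\left(2 \cdot 16,57 \right)} + 35\right) + S{\left(0,16 \right)} = \left(\left(-3 - \frac{53 \cdot 2 \cdot 16}{3}\right) + 35\right) + 6 \cdot 16^{2} = \left(\left(-3 - \frac{1696}{3}\right) + 35\right) + 6 \cdot 256 = \left(\left(-3 - \frac{1696}{3}\right) + 35\right) + 1536 = \left(- \frac{1705}{3} + 35\right) + 1536 = - \frac{1600}{3} + 1536 = \frac{3008}{3}$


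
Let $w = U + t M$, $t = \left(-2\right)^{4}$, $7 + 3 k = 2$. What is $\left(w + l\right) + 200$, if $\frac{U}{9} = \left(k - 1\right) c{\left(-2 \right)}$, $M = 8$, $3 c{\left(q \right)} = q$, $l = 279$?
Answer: $623$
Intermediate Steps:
$k = - \frac{5}{3}$ ($k = - \frac{7}{3} + \frac{1}{3} \cdot 2 = - \frac{7}{3} + \frac{2}{3} = - \frac{5}{3} \approx -1.6667$)
$c{\left(q \right)} = \frac{q}{3}$
$t = 16$
$U = 16$ ($U = 9 \left(- \frac{5}{3} - 1\right) \frac{1}{3} \left(-2\right) = 9 \left(\left(- \frac{8}{3}\right) \left(- \frac{2}{3}\right)\right) = 9 \cdot \frac{16}{9} = 16$)
$w = 144$ ($w = 16 + 16 \cdot 8 = 16 + 128 = 144$)
$\left(w + l\right) + 200 = \left(144 + 279\right) + 200 = 423 + 200 = 623$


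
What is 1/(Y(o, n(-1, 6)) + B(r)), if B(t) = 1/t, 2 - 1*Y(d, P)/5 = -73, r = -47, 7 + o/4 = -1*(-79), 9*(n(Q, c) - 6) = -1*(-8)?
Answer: 47/17624 ≈ 0.0026668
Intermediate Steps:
n(Q, c) = 62/9 (n(Q, c) = 6 + (-1*(-8))/9 = 6 + (1/9)*8 = 6 + 8/9 = 62/9)
o = 288 (o = -28 + 4*(-1*(-79)) = -28 + 4*79 = -28 + 316 = 288)
Y(d, P) = 375 (Y(d, P) = 10 - 5*(-73) = 10 + 365 = 375)
1/(Y(o, n(-1, 6)) + B(r)) = 1/(375 + 1/(-47)) = 1/(375 - 1/47) = 1/(17624/47) = 47/17624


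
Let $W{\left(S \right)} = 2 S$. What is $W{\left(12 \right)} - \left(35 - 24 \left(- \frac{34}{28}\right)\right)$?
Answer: $- \frac{281}{7} \approx -40.143$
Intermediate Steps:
$W{\left(12 \right)} - \left(35 - 24 \left(- \frac{34}{28}\right)\right) = 2 \cdot 12 - \left(35 - 24 \left(- \frac{34}{28}\right)\right) = 24 - \left(35 - 24 \left(\left(-34\right) \frac{1}{28}\right)\right) = 24 + \left(-35 + 24 \left(- \frac{17}{14}\right)\right) = 24 - \frac{449}{7} = - \frac{281}{7}$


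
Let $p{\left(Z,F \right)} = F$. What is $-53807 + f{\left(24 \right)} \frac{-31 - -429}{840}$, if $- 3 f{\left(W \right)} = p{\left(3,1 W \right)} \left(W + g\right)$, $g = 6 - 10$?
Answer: $- \frac{1131539}{21} \approx -53883.0$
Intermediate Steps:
$g = -4$
$f{\left(W \right)} = - \frac{W \left(-4 + W\right)}{3}$ ($f{\left(W \right)} = - \frac{1 W \left(W - 4\right)}{3} = - \frac{W \left(-4 + W\right)}{3}$)
$-53807 + f{\left(24 \right)} \frac{-31 - -429}{840} = -53807 + \frac{1}{3} \cdot 24 \left(4 - 24\right) \frac{-31 - -429}{840} = -53807 + \frac{1}{3} \cdot 24 \left(4 - 24\right) \left(-31 + 429\right) \frac{1}{840} = -53807 + \frac{1}{3} \cdot 24 \left(-20\right) 398 \cdot \frac{1}{840} = -53807 - \frac{1592}{21} = - \frac{1131539}{21}$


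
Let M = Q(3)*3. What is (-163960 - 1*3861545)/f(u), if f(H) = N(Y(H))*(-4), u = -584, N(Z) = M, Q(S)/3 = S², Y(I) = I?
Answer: 1341835/108 ≈ 12424.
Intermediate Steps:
Q(S) = 3*S²
M = 81 (M = (3*3²)*3 = (3*9)*3 = 27*3 = 81)
N(Z) = 81
f(H) = -324 (f(H) = 81*(-4) = -324)
(-163960 - 1*3861545)/f(u) = (-163960 - 1*3861545)/(-324) = (-163960 - 3861545)*(-1/324) = -4025505*(-1/324) = 1341835/108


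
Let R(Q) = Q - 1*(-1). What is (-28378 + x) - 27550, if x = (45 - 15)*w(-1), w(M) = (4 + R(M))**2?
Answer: -55448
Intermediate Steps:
R(Q) = 1 + Q (R(Q) = Q + 1 = 1 + Q)
w(M) = (5 + M)**2 (w(M) = (4 + (1 + M))**2 = (5 + M)**2)
x = 480 (x = (45 - 15)*(5 - 1)**2 = 30*4**2 = 30*16 = 480)
(-28378 + x) - 27550 = (-28378 + 480) - 27550 = -27898 - 27550 = -55448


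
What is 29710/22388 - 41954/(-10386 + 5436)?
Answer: 24689333/2518650 ≈ 9.8026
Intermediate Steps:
29710/22388 - 41954/(-10386 + 5436) = 29710*(1/22388) - 41954/(-4950) = 14855/11194 - 41954*(-1/4950) = 14855/11194 + 1907/225 = 24689333/2518650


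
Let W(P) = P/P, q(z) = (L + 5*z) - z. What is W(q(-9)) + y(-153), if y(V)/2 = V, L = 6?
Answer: -305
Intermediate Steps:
y(V) = 2*V
q(z) = 6 + 4*z (q(z) = (6 + 5*z) - z = 6 + 4*z)
W(P) = 1
W(q(-9)) + y(-153) = 1 + 2*(-153) = 1 - 306 = -305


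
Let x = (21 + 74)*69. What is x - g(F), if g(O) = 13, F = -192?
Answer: 6542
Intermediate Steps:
x = 6555 (x = 95*69 = 6555)
x - g(F) = 6555 - 1*13 = 6555 - 13 = 6542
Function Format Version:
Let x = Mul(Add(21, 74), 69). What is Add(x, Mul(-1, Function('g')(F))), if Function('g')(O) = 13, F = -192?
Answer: 6542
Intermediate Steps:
x = 6555 (x = Mul(95, 69) = 6555)
Add(x, Mul(-1, Function('g')(F))) = Add(6555, Mul(-1, 13)) = Add(6555, -13) = 6542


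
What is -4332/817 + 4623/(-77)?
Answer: -216345/3311 ≈ -65.341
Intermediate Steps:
-4332/817 + 4623/(-77) = -4332*1/817 + 4623*(-1/77) = -228/43 - 4623/77 = -216345/3311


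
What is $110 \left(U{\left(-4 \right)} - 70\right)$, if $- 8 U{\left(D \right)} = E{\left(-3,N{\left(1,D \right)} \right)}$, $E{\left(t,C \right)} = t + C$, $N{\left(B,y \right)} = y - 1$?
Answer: $-7590$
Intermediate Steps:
$N{\left(B,y \right)} = -1 + y$
$E{\left(t,C \right)} = C + t$
$U{\left(D \right)} = \frac{1}{2} - \frac{D}{8}$ ($U{\left(D \right)} = - \frac{\left(-1 + D\right) - 3}{8} = - \frac{-4 + D}{8} = \frac{1}{2} - \frac{D}{8}$)
$110 \left(U{\left(-4 \right)} - 70\right) = 110 \left(\left(\frac{1}{2} - - \frac{1}{2}\right) - 70\right) = 110 \left(\left(\frac{1}{2} + \frac{1}{2}\right) - 70\right) = 110 \left(1 - 70\right) = 110 \left(-69\right) = -7590$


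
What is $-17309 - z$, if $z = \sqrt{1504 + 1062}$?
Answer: $-17309 - \sqrt{2566} \approx -17360.0$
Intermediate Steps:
$z = \sqrt{2566} \approx 50.656$
$-17309 - z = -17309 - \sqrt{2566}$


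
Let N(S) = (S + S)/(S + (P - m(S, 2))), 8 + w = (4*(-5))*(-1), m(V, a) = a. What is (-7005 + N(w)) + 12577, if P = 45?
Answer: 306484/55 ≈ 5572.4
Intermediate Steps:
w = 12 (w = -8 + (4*(-5))*(-1) = -8 - 20*(-1) = -8 + 20 = 12)
N(S) = 2*S/(43 + S) (N(S) = (S + S)/(S + (45 - 1*2)) = (2*S)/(S + (45 - 2)) = (2*S)/(S + 43) = (2*S)/(43 + S) = 2*S/(43 + S))
(-7005 + N(w)) + 12577 = (-7005 + 2*12/(43 + 12)) + 12577 = (-7005 + 2*12/55) + 12577 = (-7005 + 2*12*(1/55)) + 12577 = (-7005 + 24/55) + 12577 = -385251/55 + 12577 = 306484/55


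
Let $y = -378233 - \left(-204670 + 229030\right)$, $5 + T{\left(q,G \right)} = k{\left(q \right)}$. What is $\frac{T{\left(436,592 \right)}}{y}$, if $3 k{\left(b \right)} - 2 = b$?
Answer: $- \frac{141}{402593} \approx -0.00035023$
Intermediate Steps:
$k{\left(b \right)} = \frac{2}{3} + \frac{b}{3}$
$T{\left(q,G \right)} = - \frac{13}{3} + \frac{q}{3}$ ($T{\left(q,G \right)} = -5 + \left(\frac{2}{3} + \frac{q}{3}\right) = - \frac{13}{3} + \frac{q}{3}$)
$y = -402593$ ($y = -378233 - 24360 = -402593$)
$\frac{T{\left(436,592 \right)}}{y} = \frac{- \frac{13}{3} + \frac{1}{3} \cdot 436}{-402593} = \left(- \frac{13}{3} + \frac{436}{3}\right) \left(- \frac{1}{402593}\right) = 141 \left(- \frac{1}{402593}\right) = - \frac{141}{402593}$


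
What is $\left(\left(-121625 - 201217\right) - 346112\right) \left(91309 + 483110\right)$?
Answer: $-384259887726$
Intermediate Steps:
$\left(\left(-121625 - 201217\right) - 346112\right) \left(91309 + 483110\right) = \left(\left(-121625 - 201217\right) - 346112\right) 574419 = \left(-322842 - 346112\right) 574419 = \left(-668954\right) 574419 = -384259887726$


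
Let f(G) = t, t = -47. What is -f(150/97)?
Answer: 47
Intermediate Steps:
f(G) = -47
-f(150/97) = -1*(-47) = 47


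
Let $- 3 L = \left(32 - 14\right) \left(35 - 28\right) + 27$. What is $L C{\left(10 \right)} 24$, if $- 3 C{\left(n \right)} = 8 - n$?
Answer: $-816$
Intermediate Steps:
$L = -51$ ($L = - \frac{\left(32 - 14\right) \left(35 - 28\right) + 27}{3} = - \frac{18 \cdot 7 + 27}{3} = - \frac{126 + 27}{3} = \left(- \frac{1}{3}\right) 153 = -51$)
$C{\left(n \right)} = - \frac{8}{3} + \frac{n}{3}$ ($C{\left(n \right)} = - \frac{8 - n}{3} = - \frac{8}{3} + \frac{n}{3}$)
$L C{\left(10 \right)} 24 = - 51 \left(- \frac{8}{3} + \frac{1}{3} \cdot 10\right) 24 = - 51 \left(- \frac{8}{3} + \frac{10}{3}\right) 24 = \left(-51\right) \frac{2}{3} \cdot 24 = \left(-34\right) 24 = -816$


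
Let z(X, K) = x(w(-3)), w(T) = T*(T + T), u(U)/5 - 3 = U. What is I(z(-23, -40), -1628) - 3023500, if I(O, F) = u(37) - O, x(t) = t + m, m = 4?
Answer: -3023322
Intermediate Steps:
u(U) = 15 + 5*U
w(T) = 2*T² (w(T) = T*(2*T) = 2*T²)
x(t) = 4 + t (x(t) = t + 4 = 4 + t)
z(X, K) = 22 (z(X, K) = 4 + 2*(-3)² = 4 + 2*9 = 4 + 18 = 22)
I(O, F) = 200 - O (I(O, F) = (15 + 5*37) - O = (15 + 185) - O = 200 - O)
I(z(-23, -40), -1628) - 3023500 = (200 - 1*22) - 3023500 = (200 - 22) - 3023500 = 178 - 3023500 = -3023322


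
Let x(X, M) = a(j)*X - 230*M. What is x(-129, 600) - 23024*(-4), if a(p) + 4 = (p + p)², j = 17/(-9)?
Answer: -1275184/27 ≈ -47229.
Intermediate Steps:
j = -17/9 (j = 17*(-⅑) = -17/9 ≈ -1.8889)
a(p) = -4 + 4*p² (a(p) = -4 + (p + p)² = -4 + (2*p)² = -4 + 4*p²)
x(X, M) = -230*M + 832*X/81 (x(X, M) = (-4 + 4*(-17/9)²)*X - 230*M = (-4 + 4*(289/81))*X - 230*M = (-4 + 1156/81)*X - 230*M = 832*X/81 - 230*M = -230*M + 832*X/81)
x(-129, 600) - 23024*(-4) = (-230*600 + (832/81)*(-129)) - 23024*(-4) = (-138000 - 35776/27) - 1*(-92096) = -3761776/27 + 92096 = -1275184/27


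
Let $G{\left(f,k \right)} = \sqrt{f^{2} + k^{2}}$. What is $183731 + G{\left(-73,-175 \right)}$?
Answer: $183731 + \sqrt{35954} \approx 1.8392 \cdot 10^{5}$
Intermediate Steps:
$183731 + G{\left(-73,-175 \right)} = 183731 + \sqrt{\left(-73\right)^{2} + \left(-175\right)^{2}} = 183731 + \sqrt{5329 + 30625} = 183731 + \sqrt{35954}$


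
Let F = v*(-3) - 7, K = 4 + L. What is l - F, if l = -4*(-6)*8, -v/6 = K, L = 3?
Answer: 73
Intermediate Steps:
K = 7 (K = 4 + 3 = 7)
v = -42 (v = -6*7 = -42)
l = 192 (l = 24*8 = 192)
F = 119 (F = -42*(-3) - 7 = 126 - 7 = 119)
l - F = 192 - 1*119 = 192 - 119 = 73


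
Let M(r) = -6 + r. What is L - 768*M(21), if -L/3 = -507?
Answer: -9999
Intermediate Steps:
L = 1521 (L = -3*(-507) = 1521)
L - 768*M(21) = 1521 - 768*(-6 + 21) = 1521 - 768*15 = 1521 - 11520 = -9999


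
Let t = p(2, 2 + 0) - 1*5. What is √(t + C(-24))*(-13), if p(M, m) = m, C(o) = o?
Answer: -39*I*√3 ≈ -67.55*I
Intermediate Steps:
t = -3 (t = (2 + 0) - 1*5 = 2 - 5 = -3)
√(t + C(-24))*(-13) = √(-3 - 24)*(-13) = √(-27)*(-13) = (3*I*√3)*(-13) = -39*I*√3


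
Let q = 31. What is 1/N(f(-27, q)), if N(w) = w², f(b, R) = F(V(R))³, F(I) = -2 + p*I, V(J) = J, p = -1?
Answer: 1/1291467969 ≈ 7.7431e-10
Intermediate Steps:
F(I) = -2 - I
f(b, R) = (-2 - R)³
1/N(f(-27, q)) = 1/(((-2 - 1*31)³)²) = 1/(((-2 - 31)³)²) = 1/(((-33)³)²) = 1/((-35937)²) = 1/1291467969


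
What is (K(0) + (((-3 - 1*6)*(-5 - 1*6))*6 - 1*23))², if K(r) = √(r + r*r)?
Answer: 326041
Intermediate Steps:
K(r) = √(r + r²)
(K(0) + (((-3 - 1*6)*(-5 - 1*6))*6 - 1*23))² = (√(0*(1 + 0)) + (((-3 - 1*6)*(-5 - 1*6))*6 - 1*23))² = (√(0*1) + (((-3 - 6)*(-5 - 6))*6 - 23))² = (√0 + (-9*(-11)*6 - 23))² = (0 + (99*6 - 23))² = (0 + (594 - 23))² = (0 + 571)² = 571² = 326041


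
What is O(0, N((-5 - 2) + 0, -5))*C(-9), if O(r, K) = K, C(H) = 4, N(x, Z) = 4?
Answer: 16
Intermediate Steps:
O(0, N((-5 - 2) + 0, -5))*C(-9) = 4*4 = 16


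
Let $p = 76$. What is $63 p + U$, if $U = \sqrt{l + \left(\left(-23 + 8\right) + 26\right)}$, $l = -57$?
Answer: $4788 + i \sqrt{46} \approx 4788.0 + 6.7823 i$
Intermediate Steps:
$U = i \sqrt{46}$ ($U = \sqrt{-57 + \left(\left(-23 + 8\right) + 26\right)} = \sqrt{-57 + \left(-15 + 26\right)} = \sqrt{-57 + 11} = \sqrt{-46} = i \sqrt{46} \approx 6.7823 i$)
$63 p + U = 63 \cdot 76 + i \sqrt{46} = 4788 + i \sqrt{46}$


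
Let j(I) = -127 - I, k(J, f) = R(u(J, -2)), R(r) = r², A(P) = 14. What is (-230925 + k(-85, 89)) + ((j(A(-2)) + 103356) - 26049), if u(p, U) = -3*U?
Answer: -153723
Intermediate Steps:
k(J, f) = 36 (k(J, f) = (-3*(-2))² = 6² = 36)
(-230925 + k(-85, 89)) + ((j(A(-2)) + 103356) - 26049) = (-230925 + 36) + (((-127 - 1*14) + 103356) - 26049) = -230889 + (((-127 - 14) + 103356) - 26049) = -230889 + ((-141 + 103356) - 26049) = -230889 + (103215 - 26049) = -230889 + 77166 = -153723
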